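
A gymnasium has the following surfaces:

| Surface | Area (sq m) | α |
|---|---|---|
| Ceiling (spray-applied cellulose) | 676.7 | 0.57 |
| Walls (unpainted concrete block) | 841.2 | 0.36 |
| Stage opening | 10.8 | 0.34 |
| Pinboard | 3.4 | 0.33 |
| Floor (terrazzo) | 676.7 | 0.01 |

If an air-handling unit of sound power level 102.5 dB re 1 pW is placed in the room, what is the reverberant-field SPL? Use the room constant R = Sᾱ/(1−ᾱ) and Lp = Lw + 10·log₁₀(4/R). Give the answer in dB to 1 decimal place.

78.4 dB

A = 700.112 sabins; S = 2208.8 sq m.
ᾱ = 0.3170, so room constant R = A/(1−ᾱ) = 1025.054 sq m.
Lp = Lw + 10 log₁₀(4/R) = 102.5 -24.09 = 78.4 dB.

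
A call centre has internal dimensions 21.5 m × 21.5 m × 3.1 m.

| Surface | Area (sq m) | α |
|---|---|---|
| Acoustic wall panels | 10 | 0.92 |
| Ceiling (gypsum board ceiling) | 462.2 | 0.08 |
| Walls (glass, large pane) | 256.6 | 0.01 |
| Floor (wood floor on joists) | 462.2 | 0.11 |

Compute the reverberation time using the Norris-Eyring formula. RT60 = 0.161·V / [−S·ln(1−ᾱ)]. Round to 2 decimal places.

Total surface area S = 10 + 462.2 + 256.6 + 462.2 = 1191.0 sq m.
Absorption A = 10·0.92 + 462.2·0.08 + 256.6·0.01 + 462.2·0.11 = 99.584 sabins.
ᾱ = 99.584 / 1191.0 = 0.0836.
Eyring denominator: −S ln(1−ᾱ) = 103.977.
V = 21.5 × 21.5 × 3.1 = 1432.975 m³.
T = 0.161·V/[−S·ln(1−ᾱ)] = 0.161·1432.975/103.977 = 2.22 s.

2.22 s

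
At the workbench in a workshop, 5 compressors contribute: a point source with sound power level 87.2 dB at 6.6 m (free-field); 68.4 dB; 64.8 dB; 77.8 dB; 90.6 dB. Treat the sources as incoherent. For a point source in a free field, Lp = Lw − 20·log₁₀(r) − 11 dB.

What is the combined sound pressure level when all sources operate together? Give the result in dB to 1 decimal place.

90.9 dB

Source at 6.6 m: Lp = 87.2 − 20·log₁₀(6.6) − 11 = 59.8 dB.
Σ 10^(Lᵢ/10) = 1.219e+09.
Back to dB: 10·log₁₀ Σ = 90.9 dB.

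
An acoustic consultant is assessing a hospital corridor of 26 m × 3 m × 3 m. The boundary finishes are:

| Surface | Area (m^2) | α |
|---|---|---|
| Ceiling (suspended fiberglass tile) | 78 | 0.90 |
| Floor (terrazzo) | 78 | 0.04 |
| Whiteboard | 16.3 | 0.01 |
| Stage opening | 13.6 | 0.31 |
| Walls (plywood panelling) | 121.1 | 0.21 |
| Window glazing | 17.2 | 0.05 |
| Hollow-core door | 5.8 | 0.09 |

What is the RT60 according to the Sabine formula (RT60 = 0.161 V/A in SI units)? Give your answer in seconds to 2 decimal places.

0.36 sec

Summing Sᵢαᵢ: 70.200 + 3.120 + 0.163 + 4.216 + 25.431 + 0.860 + 0.522 → A = 104.512 sabins.
V = 26·3·3 = 234 m³.
RT60 = 0.161 · V / A = 0.161 × 234 / 104.512 = 0.36 s.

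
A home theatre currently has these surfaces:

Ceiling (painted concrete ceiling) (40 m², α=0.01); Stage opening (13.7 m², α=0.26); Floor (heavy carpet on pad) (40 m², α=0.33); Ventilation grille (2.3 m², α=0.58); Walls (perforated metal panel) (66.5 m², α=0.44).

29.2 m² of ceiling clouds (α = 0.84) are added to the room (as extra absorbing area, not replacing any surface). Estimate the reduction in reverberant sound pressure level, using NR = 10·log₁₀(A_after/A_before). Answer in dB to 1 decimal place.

1.8 dB

A_before = Σ Sᵢαᵢ = 40*0.01 + 13.7*0.26 + 40*0.33 + 2.3*0.58 + 66.5*0.44 = 47.756 sabins.
Added absorption = 29.2 × 0.84 = 24.528 sabins.
New total A_after = 72.284 sabins.
NR = 10·log₁₀(72.284/47.756) = 1.8 dB.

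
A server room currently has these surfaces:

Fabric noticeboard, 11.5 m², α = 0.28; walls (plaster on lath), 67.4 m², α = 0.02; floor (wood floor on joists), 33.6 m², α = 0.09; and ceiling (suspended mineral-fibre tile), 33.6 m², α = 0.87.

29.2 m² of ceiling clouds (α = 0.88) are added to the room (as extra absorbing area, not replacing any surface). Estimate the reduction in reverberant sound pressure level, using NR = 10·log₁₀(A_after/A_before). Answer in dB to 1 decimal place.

Equivalent absorption area: A_before = 11.5×0.28 + 67.4×0.02 + 33.6×0.09 + 33.6×0.87 = 36.824 m².
Added absorption = 29.2 × 0.88 = 25.696 sabins.
New total A_after = 62.520 sabins.
Reduction = 10 log₁₀(A_after/A_before) = 10 log₁₀(1.6978) = 2.3 dB.

2.3 dB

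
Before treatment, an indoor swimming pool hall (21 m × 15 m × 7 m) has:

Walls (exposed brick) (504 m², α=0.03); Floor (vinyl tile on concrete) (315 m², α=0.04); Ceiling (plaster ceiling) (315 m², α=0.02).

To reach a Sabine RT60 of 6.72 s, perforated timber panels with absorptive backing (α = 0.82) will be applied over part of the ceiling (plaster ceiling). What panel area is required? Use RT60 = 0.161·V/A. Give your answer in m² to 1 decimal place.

23.5

A₁ = Σ Sᵢαᵢ = 504*0.03 + 315*0.04 + 315*0.02 = 34.020 sabins.
V = 2205 m³. Target absorption A₂ = 0.161 × 2205 / 6.72 = 52.828 sabins.
Absorption to add: 52.828 − 34.020 = 18.808 sabins.
Each m² of panel replacing the ceiling (plaster ceiling) adds (0.82 − 0.02) = 0.80 sabins.
Panel area = 18.808 / 0.80 = 23.5 m².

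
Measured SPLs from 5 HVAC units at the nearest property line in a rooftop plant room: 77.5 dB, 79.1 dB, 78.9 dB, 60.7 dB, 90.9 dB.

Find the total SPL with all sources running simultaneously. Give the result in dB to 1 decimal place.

Σ 10^(Lᵢ/10) = 1.447e+09.
Combined level = 10 log₁₀(1.447e+09) = 91.6 dB.

91.6 dB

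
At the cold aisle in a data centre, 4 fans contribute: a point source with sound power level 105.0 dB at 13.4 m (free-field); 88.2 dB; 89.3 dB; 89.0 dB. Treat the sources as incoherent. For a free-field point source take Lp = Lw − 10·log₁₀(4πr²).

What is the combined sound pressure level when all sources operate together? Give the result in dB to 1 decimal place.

Source at 13.4 m: Lp = 105.0 − 10·log₁₀(4π·13.4²) = 105.0 − 10·log₁₀(2256.418) = 71.5 dB.
Converting to relative power and adding: 10^(71.5/10) + 10^(88.2/10) + 10^(89.3/10) + 10^(89.0/10) = 2.32e+09.
Back to dB: 10·log₁₀ Σ = 93.7 dB.

93.7 dB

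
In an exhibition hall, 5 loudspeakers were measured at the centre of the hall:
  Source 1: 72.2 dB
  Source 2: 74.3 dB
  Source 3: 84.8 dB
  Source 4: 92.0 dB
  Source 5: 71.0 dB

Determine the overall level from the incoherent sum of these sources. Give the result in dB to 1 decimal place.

Sum in the linear (power) domain: Σ 10^(Lᵢ/10) = 10^(72.2/10) + 10^(74.3/10) + 10^(84.8/10) + 10^(92.0/10) + 10^(71.0/10) = 1.943e+09.
L_total = 10·log₁₀(1.943e+09) = 92.9 dB.

92.9 dB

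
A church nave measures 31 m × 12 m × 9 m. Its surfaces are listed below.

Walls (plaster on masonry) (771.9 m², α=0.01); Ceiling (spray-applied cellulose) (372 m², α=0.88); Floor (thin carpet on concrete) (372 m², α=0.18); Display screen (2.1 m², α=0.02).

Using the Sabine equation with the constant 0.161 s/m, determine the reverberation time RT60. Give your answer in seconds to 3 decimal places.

Total absorption A = 771.9*0.01 + 372*0.88 + 372*0.18 + 2.1*0.02
  = 7.719 + 327.360 + 66.960 + 0.042 = 402.081 m² sabins.
Volume V = 31 × 12 × 9 = 3348 m³.
RT60 = 0.161 · V / A = 0.161 × 3348 / 402.081 = 1.341 s.

1.341 s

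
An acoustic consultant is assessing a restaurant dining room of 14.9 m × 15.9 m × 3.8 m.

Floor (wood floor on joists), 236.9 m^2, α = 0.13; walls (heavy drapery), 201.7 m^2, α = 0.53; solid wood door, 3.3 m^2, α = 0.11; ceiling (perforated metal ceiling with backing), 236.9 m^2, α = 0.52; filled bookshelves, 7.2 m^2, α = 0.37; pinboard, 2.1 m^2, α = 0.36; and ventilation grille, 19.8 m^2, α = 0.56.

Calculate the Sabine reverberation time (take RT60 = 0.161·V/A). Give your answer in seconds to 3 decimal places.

0.526 s

Total absorption A = 236.9*0.13 + 201.7*0.53 + 3.3*0.11 + 236.9*0.52 + 7.2*0.37 + 2.1*0.36 + 19.8*0.56
  = 30.797 + 106.901 + 0.363 + 123.188 + 2.664 + 0.756 + 11.088 = 275.757 m^2 sabins.
V = 14.9·15.9·3.8 = 900.258 m³.
RT60 = 0.161 · V / A = 0.161 × 900.258 / 275.757 = 0.526 s.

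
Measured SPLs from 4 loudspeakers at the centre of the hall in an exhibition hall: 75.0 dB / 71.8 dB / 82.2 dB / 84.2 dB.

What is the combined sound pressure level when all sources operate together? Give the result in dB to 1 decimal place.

Converting to relative power and adding: 10^(75.0/10) + 10^(71.8/10) + 10^(82.2/10) + 10^(84.2/10) = 4.757e+08.
Back to dB: 10·log₁₀ Σ = 86.8 dB.

86.8 dB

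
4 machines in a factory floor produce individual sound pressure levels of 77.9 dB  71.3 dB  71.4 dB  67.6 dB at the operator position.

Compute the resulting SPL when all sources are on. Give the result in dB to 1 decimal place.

79.8 dB

Converting to relative power and adding: 10^(77.9/10) + 10^(71.3/10) + 10^(71.4/10) + 10^(67.6/10) = 9.471e+07.
L_total = 10·log₁₀(9.471e+07) = 79.8 dB.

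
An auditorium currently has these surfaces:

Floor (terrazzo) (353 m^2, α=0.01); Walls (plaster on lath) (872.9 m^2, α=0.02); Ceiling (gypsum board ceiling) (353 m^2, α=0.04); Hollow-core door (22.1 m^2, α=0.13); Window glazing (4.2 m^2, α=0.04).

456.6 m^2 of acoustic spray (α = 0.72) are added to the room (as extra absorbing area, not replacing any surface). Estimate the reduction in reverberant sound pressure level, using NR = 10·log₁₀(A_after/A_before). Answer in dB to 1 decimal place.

9.8 dB

Equivalent absorption area: A_before = 353*0.01 + 872.9*0.02 + 353*0.04 + 22.1*0.13 + 4.2*0.04 = 38.149 m^2.
Treatment contributes 456.6·0.72 = 328.752 sabins.
A_after = 38.149 + 328.752 = 366.901 sabins.
Reduction = 10 log₁₀(A_after/A_before) = 10 log₁₀(9.6176) = 9.8 dB.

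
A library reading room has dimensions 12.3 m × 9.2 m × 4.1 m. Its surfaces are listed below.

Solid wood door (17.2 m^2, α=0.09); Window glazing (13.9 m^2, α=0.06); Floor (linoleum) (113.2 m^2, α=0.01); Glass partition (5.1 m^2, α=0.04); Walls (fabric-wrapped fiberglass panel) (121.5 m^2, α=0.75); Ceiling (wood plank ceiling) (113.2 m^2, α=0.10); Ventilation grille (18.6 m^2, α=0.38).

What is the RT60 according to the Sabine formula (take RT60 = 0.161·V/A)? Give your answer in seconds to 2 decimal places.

0.66 seconds

Summing Sᵢαᵢ: 1.548 + 0.834 + 1.132 + 0.204 + 91.125 + 11.320 + 7.068 → A = 113.231 sabins.
Room volume: 463.956 m³.
T = 0.161 V/A = 0.161·463.956/113.231 = 0.66 s.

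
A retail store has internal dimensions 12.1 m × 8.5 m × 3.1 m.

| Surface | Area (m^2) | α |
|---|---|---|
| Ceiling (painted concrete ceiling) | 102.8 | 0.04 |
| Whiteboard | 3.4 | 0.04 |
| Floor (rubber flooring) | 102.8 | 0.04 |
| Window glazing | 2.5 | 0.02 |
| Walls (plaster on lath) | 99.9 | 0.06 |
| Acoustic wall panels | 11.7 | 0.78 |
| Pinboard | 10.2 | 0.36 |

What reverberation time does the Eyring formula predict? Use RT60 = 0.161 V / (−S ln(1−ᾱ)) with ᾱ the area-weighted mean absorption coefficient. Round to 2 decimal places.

Total surface area S = 102.8 + 3.4 + 102.8 + 2.5 + 99.9 + 11.7 + 10.2 = 333.3 m^2.
Absorption A = 102.8·0.04 + 3.4·0.04 + 102.8·0.04 + 2.5·0.02 + 99.9·0.06 + 11.7·0.78 + 10.2·0.36 = 27.202 sabins.
Mean coefficient ᾱ = A/S = 0.0816.
Eyring denominator: −S ln(1−ᾱ) = 28.371.
V = 12.1 × 8.5 × 3.1 = 318.835 m³.
RT60 = 0.161 × 318.835 / 28.371 = 1.81 s.

1.81 sec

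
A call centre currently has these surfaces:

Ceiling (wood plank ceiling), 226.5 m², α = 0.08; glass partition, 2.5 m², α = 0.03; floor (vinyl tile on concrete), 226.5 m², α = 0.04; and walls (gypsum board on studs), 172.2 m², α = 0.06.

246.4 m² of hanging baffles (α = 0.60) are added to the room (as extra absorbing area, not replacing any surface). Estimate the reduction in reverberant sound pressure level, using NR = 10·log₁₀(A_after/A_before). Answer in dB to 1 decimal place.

A_before = Σ Sᵢαᵢ = 226.5·0.08 + 2.5·0.03 + 226.5·0.04 + 172.2·0.06 = 37.587 sabins.
Added absorption = 246.4 × 0.60 = 147.840 sabins.
A_after = 37.587 + 147.840 = 185.427 sabins.
Reduction = 10 log₁₀(A_after/A_before) = 10 log₁₀(4.9333) = 6.9 dB.

6.9 dB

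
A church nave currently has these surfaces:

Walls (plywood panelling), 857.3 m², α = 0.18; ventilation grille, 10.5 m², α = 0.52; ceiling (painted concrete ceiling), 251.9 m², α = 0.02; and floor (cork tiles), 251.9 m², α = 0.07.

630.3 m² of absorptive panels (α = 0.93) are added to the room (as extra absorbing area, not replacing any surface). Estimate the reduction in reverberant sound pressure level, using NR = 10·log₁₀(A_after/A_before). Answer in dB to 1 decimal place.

Equivalent absorption area: A_before = 857.3·0.18 + 10.5·0.52 + 251.9·0.02 + 251.9·0.07 = 182.445 m².
Added absorption = 630.3 × 0.93 = 586.179 sabins.
A_after = 182.445 + 586.179 = 768.624 sabins.
Reduction = 10 log₁₀(A_after/A_before) = 10 log₁₀(4.2129) = 6.2 dB.

6.2 dB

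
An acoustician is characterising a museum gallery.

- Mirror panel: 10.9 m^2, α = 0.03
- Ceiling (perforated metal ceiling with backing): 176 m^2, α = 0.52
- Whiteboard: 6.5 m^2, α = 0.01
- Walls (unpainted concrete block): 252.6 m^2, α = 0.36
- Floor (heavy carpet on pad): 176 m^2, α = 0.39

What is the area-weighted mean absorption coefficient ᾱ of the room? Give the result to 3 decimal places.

0.404

S = Σ Sᵢ = 10.9 + 176 + 6.5 + 252.6 + 176 = 622.0 m^2.
Σ(Sᵢαᵢ) = 10.9*0.03 + 176*0.52 + 6.5*0.01 + 252.6*0.36 + 176*0.39 = 251.488.
ᾱ = 251.488 / 622.0 = 0.404.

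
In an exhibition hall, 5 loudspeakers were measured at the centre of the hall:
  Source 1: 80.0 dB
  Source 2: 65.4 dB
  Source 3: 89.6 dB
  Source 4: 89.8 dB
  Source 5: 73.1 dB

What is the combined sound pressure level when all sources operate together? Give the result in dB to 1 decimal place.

93.0 dB

Sum in the linear (power) domain: Σ 10^(Lᵢ/10) = 10^(80.0/10) + 10^(65.4/10) + 10^(89.6/10) + 10^(89.8/10) + 10^(73.1/10) = 1.991e+09.
Back to dB: 10·log₁₀ Σ = 93.0 dB.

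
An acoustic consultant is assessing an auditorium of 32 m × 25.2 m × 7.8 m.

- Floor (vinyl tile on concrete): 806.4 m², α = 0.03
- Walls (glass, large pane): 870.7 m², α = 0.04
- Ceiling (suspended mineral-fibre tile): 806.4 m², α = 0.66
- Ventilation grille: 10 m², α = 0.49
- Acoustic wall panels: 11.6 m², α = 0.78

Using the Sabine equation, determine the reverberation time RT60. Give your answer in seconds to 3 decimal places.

1.673 seconds

Summing Sᵢαᵢ: 24.192 + 34.828 + 532.224 + 4.900 + 9.048 → A = 605.192 sabins.
Volume V = 32 × 25.2 × 7.8 = 6289.92 m³.
T = 0.161 V/A = 0.161·6289.92/605.192 = 1.673 s.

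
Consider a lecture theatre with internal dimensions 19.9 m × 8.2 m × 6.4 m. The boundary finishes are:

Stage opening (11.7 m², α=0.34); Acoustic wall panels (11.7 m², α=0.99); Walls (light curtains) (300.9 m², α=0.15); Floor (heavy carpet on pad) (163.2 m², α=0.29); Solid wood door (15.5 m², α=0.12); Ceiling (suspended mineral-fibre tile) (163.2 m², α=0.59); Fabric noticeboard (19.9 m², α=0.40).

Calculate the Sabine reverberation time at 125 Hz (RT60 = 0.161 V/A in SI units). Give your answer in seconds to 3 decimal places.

A = Σ Sᵢαᵢ = 11.7·0.34 + 11.7·0.99 + 300.9·0.15 + 163.2·0.29 + 15.5·0.12 + 163.2·0.59 + 19.9·0.40 = 214.132 sabins.
Volume V = 19.9 × 8.2 × 6.4 = 1044.352 m³.
T = 0.161 V/A = 0.161·1044.352/214.132 = 0.785 s.

0.785 sec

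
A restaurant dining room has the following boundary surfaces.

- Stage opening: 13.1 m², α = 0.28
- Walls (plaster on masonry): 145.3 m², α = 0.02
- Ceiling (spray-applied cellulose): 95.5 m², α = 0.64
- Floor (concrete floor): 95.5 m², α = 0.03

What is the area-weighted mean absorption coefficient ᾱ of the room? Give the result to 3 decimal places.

Total surface area S = 349.4 m².
Σ(Sᵢαᵢ) = 13.1*0.28 + 145.3*0.02 + 95.5*0.64 + 95.5*0.03 = 70.559.
ᾱ = 70.559 / 349.4 = 0.202.

0.202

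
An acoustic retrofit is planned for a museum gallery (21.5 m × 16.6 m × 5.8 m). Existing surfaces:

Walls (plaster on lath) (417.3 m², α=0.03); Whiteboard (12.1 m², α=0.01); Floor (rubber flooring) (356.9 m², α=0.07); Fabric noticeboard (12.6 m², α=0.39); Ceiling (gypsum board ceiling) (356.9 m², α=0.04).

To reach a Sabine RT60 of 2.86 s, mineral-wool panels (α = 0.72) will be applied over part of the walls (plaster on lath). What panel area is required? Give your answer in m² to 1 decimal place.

86.5

Equivalent absorption area: A₁ = 417.3·0.03 + 12.1·0.01 + 356.9·0.07 + 12.6·0.39 + 356.9·0.04 = 56.813 m².
V = 2070.02 m³. Target absorption A₂ = 0.161 × 2070.02 / 2.86 = 116.529 sabins.
Absorption to add: 116.529 − 56.813 = 59.716 sabins.
Each m² of panel replacing the walls (plaster on lath) adds (0.72 − 0.03) = 0.69 sabins.
Panel area = 59.716 / 0.69 = 86.5 m².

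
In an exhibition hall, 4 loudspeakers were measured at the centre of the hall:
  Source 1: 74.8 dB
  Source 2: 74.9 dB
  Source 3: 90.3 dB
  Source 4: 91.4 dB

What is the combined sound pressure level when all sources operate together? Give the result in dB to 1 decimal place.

Sum in the linear (power) domain: Σ 10^(Lᵢ/10) = 10^(74.8/10) + 10^(74.9/10) + 10^(90.3/10) + 10^(91.4/10) = 2.513e+09.
Back to dB: 10·log₁₀ Σ = 94.0 dB.

94.0 dB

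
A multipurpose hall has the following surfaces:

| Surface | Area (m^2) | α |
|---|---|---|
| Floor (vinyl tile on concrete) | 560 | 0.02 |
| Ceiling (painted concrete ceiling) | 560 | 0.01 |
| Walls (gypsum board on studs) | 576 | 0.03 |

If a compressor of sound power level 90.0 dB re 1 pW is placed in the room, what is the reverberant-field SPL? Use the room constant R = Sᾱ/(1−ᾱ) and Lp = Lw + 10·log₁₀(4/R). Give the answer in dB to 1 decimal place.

A = 34.080 sabins; S = 1696.0 m^2.
ᾱ = 34.080/1696.0 = 0.0201; R = Sᾱ/(1−ᾱ) = 34.080/(1−0.0201) = 34.779 m^2.
Lp = 90.0 + 10·log₁₀(4/34.779) = 90.0 + (-9.39) = 80.6 dB.

80.6 dB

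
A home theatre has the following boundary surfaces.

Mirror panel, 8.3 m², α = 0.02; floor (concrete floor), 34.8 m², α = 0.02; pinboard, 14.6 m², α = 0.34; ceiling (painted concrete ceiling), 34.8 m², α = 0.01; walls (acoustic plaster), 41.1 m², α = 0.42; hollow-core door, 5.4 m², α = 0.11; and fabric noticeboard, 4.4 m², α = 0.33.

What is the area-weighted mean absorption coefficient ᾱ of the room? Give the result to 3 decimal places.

S = Σ Sᵢ = 8.3 + 34.8 + 14.6 + 34.8 + 41.1 + 5.4 + 4.4 = 143.4 m².
A = 8.3*0.02 + 34.8*0.02 + 14.6*0.34 + 34.8*0.01 + 41.1*0.42 + 5.4*0.11 + 4.4*0.33 = 25.482 sabins.
ᾱ = 25.482 / 143.4 = 0.178.

0.178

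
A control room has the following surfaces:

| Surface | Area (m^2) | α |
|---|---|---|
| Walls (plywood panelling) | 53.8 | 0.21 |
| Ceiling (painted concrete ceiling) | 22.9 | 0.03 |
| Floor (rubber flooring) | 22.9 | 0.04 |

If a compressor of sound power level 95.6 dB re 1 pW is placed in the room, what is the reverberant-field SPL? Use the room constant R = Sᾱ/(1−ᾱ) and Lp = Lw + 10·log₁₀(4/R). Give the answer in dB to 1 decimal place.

Σ(Sᵢαᵢ) = 53.8×0.21 + 22.9×0.03 + 22.9×0.04 = 12.901; total area S = 99.6 m^2.
ᾱ = 12.901/99.6 = 0.1295; R = Sᾱ/(1−ᾱ) = 12.901/(1−0.1295) = 14.820 m^2.
Lp = 95.6 + 10·log₁₀(4/14.820) = 95.6 + (-5.69) = 89.9 dB.

89.9 dB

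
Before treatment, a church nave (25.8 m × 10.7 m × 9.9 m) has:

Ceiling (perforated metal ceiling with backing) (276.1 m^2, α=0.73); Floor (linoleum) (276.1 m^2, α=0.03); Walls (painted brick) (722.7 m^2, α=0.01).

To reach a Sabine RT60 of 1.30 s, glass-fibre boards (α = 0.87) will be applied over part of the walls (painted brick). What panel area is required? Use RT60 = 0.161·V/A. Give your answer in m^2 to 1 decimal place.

141.2

Summing Sᵢαᵢ: 201.553 + 8.283 + 7.227 → A₁ = 217.063 sabins.
V = 2732.994 m³. Target absorption A₂ = 0.161 × 2732.994 / 1.30 = 338.471 sabins.
Absorption to add: 338.471 − 217.063 = 121.408 sabins.
Net gain per m^2: Δα = 0.87 − 0.01 = 0.86.
Panel area = 121.408 / 0.86 = 141.2 m^2.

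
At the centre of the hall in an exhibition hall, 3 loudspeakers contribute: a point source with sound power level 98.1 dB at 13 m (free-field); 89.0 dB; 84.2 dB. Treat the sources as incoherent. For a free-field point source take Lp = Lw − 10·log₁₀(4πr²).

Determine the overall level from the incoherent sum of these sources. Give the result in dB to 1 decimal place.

90.3 dB

Source at 13 m: Lp = 98.1 − 10·log₁₀(4π·13²) = 98.1 − 10·log₁₀(2123.717) = 64.8 dB.
Converting to relative power and adding: 10^(64.8/10) + 10^(89.0/10) + 10^(84.2/10) = 1.06e+09.
Back to dB: 10·log₁₀ Σ = 90.3 dB.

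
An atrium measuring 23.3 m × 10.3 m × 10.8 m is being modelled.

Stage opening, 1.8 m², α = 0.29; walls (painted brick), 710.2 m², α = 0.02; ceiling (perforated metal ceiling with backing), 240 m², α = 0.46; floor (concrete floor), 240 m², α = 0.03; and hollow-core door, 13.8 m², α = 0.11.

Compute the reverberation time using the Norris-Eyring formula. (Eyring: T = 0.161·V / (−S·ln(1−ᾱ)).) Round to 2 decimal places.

Total surface area S = 1.8 + 710.2 + 240 + 240 + 13.8 = 1205.8 m².
Σ(Sᵢαᵢ) = 1.8·0.29 + 710.2·0.02 + 240·0.46 + 240·0.03 + 13.8·0.11 = 133.844.
ᾱ = 133.844 / 1205.8 = 0.1110.
−S·ln(1−ᾱ) = −1205.8 × ln(1 − 0.1110) = 141.872.
V = 23.3 × 10.3 × 10.8 = 2591.892 m³.
T = 0.161·V/[−S·ln(1−ᾱ)] = 0.161·2591.892/141.872 = 2.94 s.

2.94 sec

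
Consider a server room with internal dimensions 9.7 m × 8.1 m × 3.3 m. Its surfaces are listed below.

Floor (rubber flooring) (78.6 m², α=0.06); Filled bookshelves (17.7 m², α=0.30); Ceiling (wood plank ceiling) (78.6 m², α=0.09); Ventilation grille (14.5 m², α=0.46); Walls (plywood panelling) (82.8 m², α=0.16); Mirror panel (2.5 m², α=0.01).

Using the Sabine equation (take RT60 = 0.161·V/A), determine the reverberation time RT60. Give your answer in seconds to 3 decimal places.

Summing Sᵢαᵢ: 4.716 + 5.310 + 7.074 + 6.670 + 13.248 + 0.025 → A = 37.043 sabins.
Volume V = 9.7 × 8.1 × 3.3 = 259.281 m³.
Sabine: RT60 = 0.161 × 259.281 / 37.043 = 1.127 s.

1.127 s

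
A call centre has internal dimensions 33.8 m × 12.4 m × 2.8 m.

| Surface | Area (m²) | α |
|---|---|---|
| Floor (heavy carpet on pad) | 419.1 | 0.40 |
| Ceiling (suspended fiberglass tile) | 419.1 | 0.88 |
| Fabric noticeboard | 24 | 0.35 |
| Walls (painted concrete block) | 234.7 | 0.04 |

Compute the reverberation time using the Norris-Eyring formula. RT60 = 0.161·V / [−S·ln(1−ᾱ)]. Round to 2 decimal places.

0.24 sec

Total surface area S = 419.1 + 419.1 + 24 + 234.7 = 1096.9 m².
Absorption A = 419.1×0.40 + 419.1×0.88 + 24×0.35 + 234.7×0.04 = 554.236 sabins.
ᾱ = 554.236 / 1096.9 = 0.5053.
−S·ln(1−ᾱ) = −1096.9 × ln(1 − 0.5053) = 772.002.
V = 33.8 × 12.4 × 2.8 = 1173.536 m³.
RT60 = 0.161 × 1173.536 / 772.002 = 0.24 s.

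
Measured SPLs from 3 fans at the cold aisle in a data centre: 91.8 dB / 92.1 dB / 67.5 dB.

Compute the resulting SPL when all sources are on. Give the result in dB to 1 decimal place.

95.0 dB

Sum in the linear (power) domain: Σ 10^(Lᵢ/10) = 10^(91.8/10) + 10^(92.1/10) + 10^(67.5/10) = 3.141e+09.
Combined level = 10 log₁₀(3.141e+09) = 95.0 dB.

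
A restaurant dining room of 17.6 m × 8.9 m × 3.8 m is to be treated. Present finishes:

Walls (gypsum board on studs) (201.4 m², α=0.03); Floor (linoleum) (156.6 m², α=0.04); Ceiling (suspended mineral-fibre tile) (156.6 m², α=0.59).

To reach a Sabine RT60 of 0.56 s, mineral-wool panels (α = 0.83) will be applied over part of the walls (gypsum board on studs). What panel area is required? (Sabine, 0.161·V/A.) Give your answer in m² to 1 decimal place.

Equivalent absorption area: A₁ = 201.4*0.03 + 156.6*0.04 + 156.6*0.59 = 104.700 m².
Required A₂ = 0.161·595.232/0.56 = 171.129 sabins.
ΔA needed = 171.129 − 104.700 = 66.429 sabins.
Each m² of panel replacing the walls (gypsum board on studs) adds (0.83 − 0.03) = 0.80 sabins.
Area = ΔA/Δα = 66.429/0.80 = 83.0 m².

83.0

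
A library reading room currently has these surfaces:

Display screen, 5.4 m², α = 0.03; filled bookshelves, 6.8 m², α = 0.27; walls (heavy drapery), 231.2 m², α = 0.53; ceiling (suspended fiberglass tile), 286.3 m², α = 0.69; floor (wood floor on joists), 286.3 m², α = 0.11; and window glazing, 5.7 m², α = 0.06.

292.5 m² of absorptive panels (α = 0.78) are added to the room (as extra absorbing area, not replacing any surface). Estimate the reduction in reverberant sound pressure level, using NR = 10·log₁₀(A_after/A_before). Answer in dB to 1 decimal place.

Equivalent absorption area: A_before = 5.4×0.03 + 6.8×0.27 + 231.2×0.53 + 286.3×0.69 + 286.3×0.11 + 5.7×0.06 = 353.916 m².
Treatment contributes 292.5·0.78 = 228.150 sabins.
A_after = 353.916 + 228.150 = 582.066 sabins.
NR = 10·log₁₀(582.066/353.916) = 2.2 dB.

2.2 dB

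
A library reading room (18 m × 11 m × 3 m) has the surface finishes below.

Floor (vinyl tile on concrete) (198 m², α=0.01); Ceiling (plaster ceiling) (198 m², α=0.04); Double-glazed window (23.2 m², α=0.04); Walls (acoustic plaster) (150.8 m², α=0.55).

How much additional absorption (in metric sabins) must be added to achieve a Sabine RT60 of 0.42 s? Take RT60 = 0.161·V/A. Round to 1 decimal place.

Equivalent absorption area: A₁ = 198×0.01 + 198×0.04 + 23.2×0.04 + 150.8×0.55 = 93.768 m².
V = 594 m³. Required absorption A₂ = 0.161 × 594 / 0.42 = 227.700 sabins.
Additional absorption ΔA = 227.700 − 93.768 = 133.9 sabins.

133.9 sabins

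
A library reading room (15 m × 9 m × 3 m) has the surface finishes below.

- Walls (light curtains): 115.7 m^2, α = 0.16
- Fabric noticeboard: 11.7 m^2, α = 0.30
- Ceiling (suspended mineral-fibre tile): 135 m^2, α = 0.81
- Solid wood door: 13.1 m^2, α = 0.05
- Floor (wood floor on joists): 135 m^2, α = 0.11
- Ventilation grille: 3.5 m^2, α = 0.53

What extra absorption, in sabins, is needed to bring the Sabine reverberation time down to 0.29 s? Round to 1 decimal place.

76.1 sabins

Summing Sᵢαᵢ: 18.512 + 3.510 + 109.350 + 0.655 + 14.850 + 1.855 → A₁ = 148.732 sabins.
V = 405 m³. Required absorption A₂ = 0.161 × 405 / 0.29 = 224.845 sabins.
Additional absorption ΔA = 224.845 − 148.732 = 76.1 sabins.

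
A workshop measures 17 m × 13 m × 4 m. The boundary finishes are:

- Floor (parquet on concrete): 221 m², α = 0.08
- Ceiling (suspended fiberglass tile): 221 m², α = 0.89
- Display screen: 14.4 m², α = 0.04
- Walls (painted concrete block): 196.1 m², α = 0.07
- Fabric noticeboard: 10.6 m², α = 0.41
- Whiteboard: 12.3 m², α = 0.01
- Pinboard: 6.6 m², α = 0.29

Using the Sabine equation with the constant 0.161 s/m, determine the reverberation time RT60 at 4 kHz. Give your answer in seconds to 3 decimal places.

0.605 sec

Equivalent absorption area: A = 221·0.08 + 221·0.89 + 14.4·0.04 + 196.1·0.07 + 10.6·0.41 + 12.3·0.01 + 6.6·0.29 = 235.056 m².
V = 17·13·4 = 884 m³.
T = 0.161 V/A = 0.161·884/235.056 = 0.605 s.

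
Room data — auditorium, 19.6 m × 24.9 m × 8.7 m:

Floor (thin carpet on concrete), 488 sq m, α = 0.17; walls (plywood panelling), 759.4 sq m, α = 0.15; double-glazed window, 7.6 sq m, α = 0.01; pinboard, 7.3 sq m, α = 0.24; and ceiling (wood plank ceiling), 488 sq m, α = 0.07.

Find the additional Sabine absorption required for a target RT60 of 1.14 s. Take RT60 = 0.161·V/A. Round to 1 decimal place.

Total absorption A₁ = 488·0.17 + 759.4·0.15 + 7.6·0.01 + 7.3·0.24 + 488·0.07
  = 82.960 + 113.910 + 0.076 + 1.752 + 34.160 = 232.858 sq m sabins.
Target A₂ = 0.161·4245.948/1.14 = 599.647 sabins (V = 4245.948 m³).
ΔA = A₂ − A₁ = 599.647 − 232.858 = 366.8 sabins.

366.8 sabins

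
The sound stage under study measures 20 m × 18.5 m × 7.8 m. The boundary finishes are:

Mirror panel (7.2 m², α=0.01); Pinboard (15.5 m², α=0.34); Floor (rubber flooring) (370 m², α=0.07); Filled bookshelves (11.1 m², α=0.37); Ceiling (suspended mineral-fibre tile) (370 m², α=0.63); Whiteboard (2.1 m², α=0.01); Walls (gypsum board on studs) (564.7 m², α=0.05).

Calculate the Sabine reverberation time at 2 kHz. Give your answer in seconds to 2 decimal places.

1.57 seconds

A = Σ Sᵢαᵢ = 7.2*0.01 + 15.5*0.34 + 370*0.07 + 11.1*0.37 + 370*0.63 + 2.1*0.01 + 564.7*0.05 = 296.705 sabins.
Volume V = 20 × 18.5 × 7.8 = 2886 m³.
T = 0.161 V/A = 0.161·2886/296.705 = 1.57 s.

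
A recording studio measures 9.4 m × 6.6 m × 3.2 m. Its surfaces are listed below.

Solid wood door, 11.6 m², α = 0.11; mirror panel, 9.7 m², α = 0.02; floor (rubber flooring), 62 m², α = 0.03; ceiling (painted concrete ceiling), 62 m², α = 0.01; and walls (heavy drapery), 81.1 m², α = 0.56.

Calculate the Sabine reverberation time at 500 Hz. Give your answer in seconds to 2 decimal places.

0.65 seconds

A = Σ Sᵢαᵢ = 11.6·0.11 + 9.7·0.02 + 62·0.03 + 62·0.01 + 81.1·0.56 = 49.366 sabins.
Volume V = 9.4 × 6.6 × 3.2 = 198.528 m³.
Sabine: RT60 = 0.161 × 198.528 / 49.366 = 0.65 s.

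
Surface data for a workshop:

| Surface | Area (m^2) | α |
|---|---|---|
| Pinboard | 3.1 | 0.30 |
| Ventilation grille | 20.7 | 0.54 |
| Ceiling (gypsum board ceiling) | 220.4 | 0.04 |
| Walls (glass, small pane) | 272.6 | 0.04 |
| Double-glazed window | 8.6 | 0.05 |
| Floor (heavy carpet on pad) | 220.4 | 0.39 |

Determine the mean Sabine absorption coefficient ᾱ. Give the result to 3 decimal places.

0.159

Total surface area S = 745.8 m^2.
A = 3.1·0.30 + 20.7·0.54 + 220.4·0.04 + 272.6·0.04 + 8.6·0.05 + 220.4·0.39 = 118.214 sabins.
ᾱ = 118.214 / 745.8 = 0.159.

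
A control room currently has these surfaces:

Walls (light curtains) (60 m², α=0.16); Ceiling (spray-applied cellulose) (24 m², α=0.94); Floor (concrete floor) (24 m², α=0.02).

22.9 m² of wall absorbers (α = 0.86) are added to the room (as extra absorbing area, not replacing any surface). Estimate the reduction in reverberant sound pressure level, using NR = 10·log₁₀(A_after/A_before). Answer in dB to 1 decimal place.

A_before = Σ Sᵢαᵢ = 60×0.16 + 24×0.94 + 24×0.02 = 32.640 sabins.
Treatment contributes 22.9·0.86 = 19.694 sabins.
A_after = 32.640 + 19.694 = 52.334 sabins.
Reduction = 10 log₁₀(A_after/A_before) = 10 log₁₀(1.6034) = 2.1 dB.

2.1 dB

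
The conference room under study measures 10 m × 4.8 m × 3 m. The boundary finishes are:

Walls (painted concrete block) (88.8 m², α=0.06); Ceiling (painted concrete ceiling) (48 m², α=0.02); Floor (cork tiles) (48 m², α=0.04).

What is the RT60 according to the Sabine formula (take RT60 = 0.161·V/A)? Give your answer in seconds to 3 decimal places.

Equivalent absorption area: A = 88.8·0.06 + 48·0.02 + 48·0.04 = 8.208 m².
V = 10·4.8·3 = 144 m³.
T = 0.161 V/A = 0.161·144/8.208 = 2.825 s.

2.825 sec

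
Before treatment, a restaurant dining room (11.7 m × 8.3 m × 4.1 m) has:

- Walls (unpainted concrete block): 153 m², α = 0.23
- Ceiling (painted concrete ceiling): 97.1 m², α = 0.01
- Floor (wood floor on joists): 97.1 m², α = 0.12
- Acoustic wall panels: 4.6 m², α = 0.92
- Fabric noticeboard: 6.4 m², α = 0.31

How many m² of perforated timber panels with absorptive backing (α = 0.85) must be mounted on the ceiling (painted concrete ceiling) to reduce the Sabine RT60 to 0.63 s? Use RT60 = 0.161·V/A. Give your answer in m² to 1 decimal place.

56.8

A₁ = Σ Sᵢαᵢ = 153×0.23 + 97.1×0.01 + 97.1×0.12 + 4.6×0.92 + 6.4×0.31 = 54.029 sabins.
Required A₂ = 0.161·398.151/0.63 = 101.750 sabins.
Absorption to add: 101.750 − 54.029 = 47.721 sabins.
Net gain per m²: Δα = 0.85 − 0.01 = 0.84.
Area = ΔA/Δα = 47.721/0.84 = 56.8 m².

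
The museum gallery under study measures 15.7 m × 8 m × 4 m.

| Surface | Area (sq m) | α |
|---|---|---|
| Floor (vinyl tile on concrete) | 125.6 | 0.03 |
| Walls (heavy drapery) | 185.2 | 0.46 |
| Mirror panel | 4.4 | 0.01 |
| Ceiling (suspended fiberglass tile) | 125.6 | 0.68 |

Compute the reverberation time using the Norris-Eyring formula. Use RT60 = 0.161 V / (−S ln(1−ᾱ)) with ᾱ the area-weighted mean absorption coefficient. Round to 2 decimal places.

S = Σ Sᵢ = 440.8 sq m.
Σ(Sᵢαᵢ) = 125.6×0.03 + 185.2×0.46 + 4.4×0.01 + 125.6×0.68 = 174.412.
ᾱ = 174.412 / 440.8 = 0.3957.
−S·ln(1−ᾱ) = −440.8 × ln(1 − 0.3957) = 222.024.
V = 15.7 × 8 × 4 = 502.4 m³.
RT60 = 0.161 × 502.4 / 222.024 = 0.36 s.

0.36 s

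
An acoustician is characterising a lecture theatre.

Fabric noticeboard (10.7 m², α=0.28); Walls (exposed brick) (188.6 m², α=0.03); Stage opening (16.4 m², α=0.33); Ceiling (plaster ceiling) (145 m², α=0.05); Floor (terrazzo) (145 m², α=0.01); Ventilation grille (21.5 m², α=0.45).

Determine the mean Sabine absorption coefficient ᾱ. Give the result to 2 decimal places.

S = Σ Sᵢ = 10.7 + 188.6 + 16.4 + 145 + 145 + 21.5 = 527.2 m².
Σ(Sᵢαᵢ) = 10.7·0.28 + 188.6·0.03 + 16.4·0.33 + 145·0.05 + 145·0.01 + 21.5·0.45 = 32.441.
ᾱ = 32.441 / 527.2 = 0.06.

0.06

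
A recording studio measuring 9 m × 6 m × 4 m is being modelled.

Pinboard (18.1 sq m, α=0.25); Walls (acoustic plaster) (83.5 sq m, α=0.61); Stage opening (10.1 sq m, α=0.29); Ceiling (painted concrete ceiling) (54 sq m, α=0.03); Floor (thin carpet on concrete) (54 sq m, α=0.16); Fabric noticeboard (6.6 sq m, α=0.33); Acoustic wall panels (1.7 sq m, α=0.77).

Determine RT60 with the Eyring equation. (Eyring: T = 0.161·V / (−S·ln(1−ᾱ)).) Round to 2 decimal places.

0.40 s

S = Σ Sᵢ = 228.0 sq m.
Σ(Sᵢαᵢ) = 18.1×0.25 + 83.5×0.61 + 10.1×0.29 + 54×0.03 + 54×0.16 + 6.6×0.33 + 1.7×0.77 = 72.136.
Mean coefficient ᾱ = A/S = 0.3164.
Eyring denominator: −S ln(1−ᾱ) = 86.727.
V = 9 × 6 × 4 = 216 m³.
T = 0.161·V/[−S·ln(1−ᾱ)] = 0.161·216/86.727 = 0.40 s.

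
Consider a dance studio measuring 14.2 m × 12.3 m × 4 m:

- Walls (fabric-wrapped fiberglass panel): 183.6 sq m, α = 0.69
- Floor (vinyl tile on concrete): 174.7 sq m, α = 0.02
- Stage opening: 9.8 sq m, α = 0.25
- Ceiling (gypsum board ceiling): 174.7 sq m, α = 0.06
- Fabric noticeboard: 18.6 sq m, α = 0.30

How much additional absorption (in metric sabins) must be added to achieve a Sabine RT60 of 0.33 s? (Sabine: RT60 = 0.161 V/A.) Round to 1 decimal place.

Total absorption A₁ = 183.6×0.69 + 174.7×0.02 + 9.8×0.25 + 174.7×0.06 + 18.6×0.30
  = 126.684 + 3.494 + 2.450 + 10.482 + 5.580 = 148.690 sq m sabins.
For T = 0.33 s, need A₂ = 0.161·V/T = 0.161·698.64/0.33 = 340.852 sabins.
ΔA = A₂ − A₁ = 340.852 − 148.690 = 192.2 sabins.

192.2 sabins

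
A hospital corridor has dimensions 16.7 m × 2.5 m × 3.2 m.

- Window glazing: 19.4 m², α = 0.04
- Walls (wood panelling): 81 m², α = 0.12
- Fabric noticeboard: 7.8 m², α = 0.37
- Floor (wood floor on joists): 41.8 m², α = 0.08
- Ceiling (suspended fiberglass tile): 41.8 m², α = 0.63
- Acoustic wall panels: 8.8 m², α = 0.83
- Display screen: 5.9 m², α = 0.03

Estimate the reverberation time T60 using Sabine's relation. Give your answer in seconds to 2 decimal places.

0.43 s

A = Σ Sᵢαᵢ = 19.4*0.04 + 81*0.12 + 7.8*0.37 + 41.8*0.08 + 41.8*0.63 + 8.8*0.83 + 5.9*0.03 = 50.541 sabins.
V = 16.7·2.5·3.2 = 133.6 m³.
RT60 = 0.161 · V / A = 0.161 × 133.6 / 50.541 = 0.43 s.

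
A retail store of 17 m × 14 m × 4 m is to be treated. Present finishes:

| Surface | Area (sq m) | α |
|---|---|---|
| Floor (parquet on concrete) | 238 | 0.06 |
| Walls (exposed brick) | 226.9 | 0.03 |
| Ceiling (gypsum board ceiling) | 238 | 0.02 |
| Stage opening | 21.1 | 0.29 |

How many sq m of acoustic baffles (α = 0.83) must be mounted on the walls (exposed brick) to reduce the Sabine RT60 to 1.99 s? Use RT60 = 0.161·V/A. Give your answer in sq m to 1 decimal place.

56.3

Total absorption A₁ = 238·0.06 + 226.9·0.03 + 238·0.02 + 21.1·0.29
  = 14.280 + 6.807 + 4.760 + 6.119 = 31.966 sq m sabins.
V = 952 m³. Target absorption A₂ = 0.161 × 952 / 1.99 = 77.021 sabins.
ΔA needed = 77.021 − 31.966 = 45.055 sabins.
Net gain per sq m: Δα = 0.83 − 0.03 = 0.80.
Area = ΔA/Δα = 45.055/0.80 = 56.3 sq m.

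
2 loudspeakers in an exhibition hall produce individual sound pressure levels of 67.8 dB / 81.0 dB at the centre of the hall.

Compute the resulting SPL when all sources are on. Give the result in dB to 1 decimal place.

Σ 10^(Lᵢ/10) = 1.319e+08.
Back to dB: 10·log₁₀ Σ = 81.2 dB.

81.2 dB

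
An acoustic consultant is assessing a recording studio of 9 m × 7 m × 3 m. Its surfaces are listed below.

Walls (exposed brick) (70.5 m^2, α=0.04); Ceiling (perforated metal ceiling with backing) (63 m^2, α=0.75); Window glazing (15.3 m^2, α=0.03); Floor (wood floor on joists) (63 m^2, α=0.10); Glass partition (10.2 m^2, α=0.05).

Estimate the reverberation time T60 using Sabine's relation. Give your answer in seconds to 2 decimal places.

Summing Sᵢαᵢ: 2.820 + 47.250 + 0.459 + 6.300 + 0.510 → A = 57.339 sabins.
Volume V = 9 × 7 × 3 = 189 m³.
RT60 = 0.161 · V / A = 0.161 × 189 / 57.339 = 0.53 s.

0.53 sec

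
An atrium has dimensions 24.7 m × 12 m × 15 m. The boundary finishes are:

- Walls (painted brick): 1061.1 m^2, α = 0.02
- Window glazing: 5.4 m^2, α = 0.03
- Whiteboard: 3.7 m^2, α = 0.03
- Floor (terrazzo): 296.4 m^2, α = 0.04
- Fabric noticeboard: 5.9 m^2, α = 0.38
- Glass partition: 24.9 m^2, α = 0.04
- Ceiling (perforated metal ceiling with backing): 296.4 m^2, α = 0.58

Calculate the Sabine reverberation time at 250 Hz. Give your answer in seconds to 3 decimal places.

3.433 sec

Total absorption A = 1061.1·0.02 + 5.4·0.03 + 3.7·0.03 + 296.4·0.04 + 5.9·0.38 + 24.9·0.04 + 296.4·0.58
  = 21.222 + 0.162 + 0.111 + 11.856 + 2.242 + 0.996 + 171.912 = 208.501 m^2 sabins.
V = 24.7·12·15 = 4446 m³.
RT60 = 0.161 · V / A = 0.161 × 4446 / 208.501 = 3.433 s.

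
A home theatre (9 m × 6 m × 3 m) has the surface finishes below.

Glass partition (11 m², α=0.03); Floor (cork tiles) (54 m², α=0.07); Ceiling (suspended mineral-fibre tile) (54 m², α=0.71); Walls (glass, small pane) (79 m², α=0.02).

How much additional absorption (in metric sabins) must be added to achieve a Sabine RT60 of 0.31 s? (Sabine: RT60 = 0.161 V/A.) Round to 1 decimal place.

Summing Sᵢαᵢ: 0.330 + 3.780 + 38.340 + 1.580 → A₁ = 44.030 sabins.
V = 162 m³. Required absorption A₂ = 0.161 × 162 / 0.31 = 84.135 sabins.
Shortfall: 84.135 − 44.030 = 40.1 sabins.

40.1 sabins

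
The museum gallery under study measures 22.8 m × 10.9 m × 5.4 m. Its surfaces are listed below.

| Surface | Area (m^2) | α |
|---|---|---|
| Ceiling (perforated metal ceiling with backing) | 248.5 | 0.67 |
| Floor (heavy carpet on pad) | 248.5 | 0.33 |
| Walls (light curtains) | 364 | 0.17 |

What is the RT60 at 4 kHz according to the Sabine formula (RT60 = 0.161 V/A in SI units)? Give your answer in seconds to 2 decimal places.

A = Σ Sᵢαᵢ = 248.5·0.67 + 248.5·0.33 + 364·0.17 = 310.380 sabins.
Volume V = 22.8 × 10.9 × 5.4 = 1342.008 m³.
Sabine: RT60 = 0.161 × 1342.008 / 310.380 = 0.70 s.

0.70 seconds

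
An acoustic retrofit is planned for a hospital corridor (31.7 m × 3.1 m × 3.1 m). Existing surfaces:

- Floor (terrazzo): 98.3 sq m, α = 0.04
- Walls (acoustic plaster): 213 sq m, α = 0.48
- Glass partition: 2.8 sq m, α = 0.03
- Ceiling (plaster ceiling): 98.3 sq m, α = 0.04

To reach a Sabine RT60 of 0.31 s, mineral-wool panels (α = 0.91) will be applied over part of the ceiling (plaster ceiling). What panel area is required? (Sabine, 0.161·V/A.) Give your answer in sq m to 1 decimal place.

55.2

Total absorption A₁ = 98.3*0.04 + 213*0.48 + 2.8*0.03 + 98.3*0.04
  = 3.932 + 102.240 + 0.084 + 3.932 = 110.188 sq m sabins.
Required A₂ = 0.161·304.637/0.31 = 158.215 sabins.
Absorption to add: 158.215 − 110.188 = 48.027 sabins.
Each sq m of panel replacing the ceiling (plaster ceiling) adds (0.91 − 0.04) = 0.87 sabins.
Panel area = 48.027 / 0.87 = 55.2 sq m.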